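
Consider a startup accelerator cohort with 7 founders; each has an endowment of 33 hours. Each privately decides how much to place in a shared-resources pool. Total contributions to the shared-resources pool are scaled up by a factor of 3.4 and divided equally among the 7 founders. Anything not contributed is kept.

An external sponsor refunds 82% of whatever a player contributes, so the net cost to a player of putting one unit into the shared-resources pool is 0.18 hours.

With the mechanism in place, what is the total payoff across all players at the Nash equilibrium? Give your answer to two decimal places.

Under the mechanism each unit contributed yields (3.4/7) / 0.18 = 2.6984 back to its contributor per unit of net cost, which exceeds 1, making full contribution the dominant choice for everyone.
At the Nash equilibrium everyone contributes 33. Group total payoff = 7 × (33 × 0.82 + 3.4 × 33) = 974.82.

974.82 hours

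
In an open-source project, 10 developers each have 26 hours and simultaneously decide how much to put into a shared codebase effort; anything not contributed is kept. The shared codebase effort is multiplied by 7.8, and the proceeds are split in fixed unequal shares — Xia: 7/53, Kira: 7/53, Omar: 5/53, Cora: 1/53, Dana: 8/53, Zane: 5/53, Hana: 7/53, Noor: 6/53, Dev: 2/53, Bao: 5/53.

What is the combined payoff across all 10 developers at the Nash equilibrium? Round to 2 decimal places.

967.20 hours

Each unit j contributes comes back to j as 7.8 × (j's share), so j prefers to contribute only if that share exceeds 1/7.8 = 0.1282; otherwise keeping the unit dominates.
The shares above 0.1282 belong to Xia, Kira, Dana and Hana, contributing 26 each; the remaining 6 contribute 0. Total contributed: 104.
The shared codebase effort pays out 7.8 × 104 = 811.20 in total (split across the unequal shares, but the aggregate is all that matters for the group sum).
The 6 free-riders keep 26 each, adding 156. Group total = 156 + 811.20 = 967.20.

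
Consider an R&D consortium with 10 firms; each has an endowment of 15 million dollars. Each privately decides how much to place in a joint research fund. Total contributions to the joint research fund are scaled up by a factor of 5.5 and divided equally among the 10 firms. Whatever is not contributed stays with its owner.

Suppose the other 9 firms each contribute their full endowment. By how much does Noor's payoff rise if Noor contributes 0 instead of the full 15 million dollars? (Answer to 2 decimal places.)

Switching from a contribution of 15 to 0 lets Noor keep an extra 15 million dollars, but lowers the joint research fund by 15, which costs Noor their own share of that drop: 5.5/10 × 15 = 8.25.
Net gain = 15 − 8.25 = 6.75. The private return per contributed unit (0.5500) is below 1, so free-riding is indeed the best response regardless of what the others do.

6.75 million dollars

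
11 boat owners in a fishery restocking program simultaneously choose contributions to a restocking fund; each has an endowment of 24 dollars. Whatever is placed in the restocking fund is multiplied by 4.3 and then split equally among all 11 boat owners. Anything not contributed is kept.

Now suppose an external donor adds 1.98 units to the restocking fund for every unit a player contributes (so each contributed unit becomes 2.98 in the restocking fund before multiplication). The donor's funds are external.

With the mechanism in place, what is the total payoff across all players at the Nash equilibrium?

3382.90 dollars

With the mechanism, a contributed unit returns 4.3 × 2.98 / 11 = 1.1649 per unit of net cost to the contributor — now above 1 — so contributing fully is weakly dominant for every player.
At the Nash equilibrium everyone contributes 24. Group total payoff = 4.3 × 2.98 × 264 = 3382.90.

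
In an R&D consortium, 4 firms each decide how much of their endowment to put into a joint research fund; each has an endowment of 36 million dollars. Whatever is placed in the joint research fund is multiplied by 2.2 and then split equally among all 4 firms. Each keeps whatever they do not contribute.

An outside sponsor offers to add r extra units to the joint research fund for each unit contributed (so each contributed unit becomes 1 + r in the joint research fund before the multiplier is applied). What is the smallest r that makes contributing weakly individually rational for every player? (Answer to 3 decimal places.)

With matching at rate r, one contributed unit becomes (1 + r) in the joint research fund and returns 2.2 × (1 + r) / 4 to the contributor.
Setting this equal to 1: 1 + r = 4/2.2 = 1.8182.
So the minimum matching rate is r = 1.8182 − 1 = 0.818.

0.818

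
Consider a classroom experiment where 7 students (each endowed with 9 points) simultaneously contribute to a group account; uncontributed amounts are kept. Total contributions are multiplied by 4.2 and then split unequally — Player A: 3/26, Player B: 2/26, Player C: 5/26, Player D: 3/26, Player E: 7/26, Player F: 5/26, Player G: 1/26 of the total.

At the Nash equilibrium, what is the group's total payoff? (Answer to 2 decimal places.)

Each unit j contributes comes back to j as 4.2 × (j's share), so j prefers to contribute only if that share exceeds 1/4.2 = 0.2381; otherwise keeping the unit dominates.
The only share above 0.2381 is Player E's 7/26, contributing 9; the remaining 6 contribute 0. Total contributed: 9.
The group account pays out 4.2 × 9 = 37.80 in total (split across the unequal shares, but the aggregate is all that matters for the group sum).
The 6 free-riders keep 9 each, adding 54. Group total = 54 + 37.80 = 91.80.

91.80 points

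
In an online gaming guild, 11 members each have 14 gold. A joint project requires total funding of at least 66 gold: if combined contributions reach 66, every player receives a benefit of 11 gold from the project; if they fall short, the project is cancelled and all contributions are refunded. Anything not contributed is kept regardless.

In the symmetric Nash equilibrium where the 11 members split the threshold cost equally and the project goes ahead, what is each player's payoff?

19 gold

Equal share of the threshold: 66/11 = 6.
At this profile no one gains by cutting their contribution: any cut drops the total below 66, the project is cancelled, contributions are refunded, and the deviator ends with 14, which is less than 14 − 6 + 11 = 19. Contributing more than 6 just wastes the excess. So contributing exactly 6 is a best response.
Each player's payoff: 14 − 6 + 11 = 19.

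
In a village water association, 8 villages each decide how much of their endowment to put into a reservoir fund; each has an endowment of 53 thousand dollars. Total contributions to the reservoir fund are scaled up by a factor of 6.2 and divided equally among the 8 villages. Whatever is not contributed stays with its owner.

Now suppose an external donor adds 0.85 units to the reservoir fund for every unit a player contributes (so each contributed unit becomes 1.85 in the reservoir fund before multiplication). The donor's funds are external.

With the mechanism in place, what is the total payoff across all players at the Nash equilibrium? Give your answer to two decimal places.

With the mechanism, a contributed unit returns 6.2 × 1.85 / 8 = 1.4338 per unit of net cost to the contributor — now above 1 — so contributing fully is weakly dominant for every player.
At the Nash equilibrium everyone contributes 53. Group total payoff = 6.2 × 1.85 × 424 = 4863.28.

4863.28 thousand dollars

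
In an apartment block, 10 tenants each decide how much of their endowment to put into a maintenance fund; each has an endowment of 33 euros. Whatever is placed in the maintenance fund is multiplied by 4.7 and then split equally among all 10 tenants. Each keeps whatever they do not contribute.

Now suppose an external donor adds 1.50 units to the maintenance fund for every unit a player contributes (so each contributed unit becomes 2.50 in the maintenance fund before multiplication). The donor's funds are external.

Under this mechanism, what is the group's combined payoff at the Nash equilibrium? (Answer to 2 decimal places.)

3877.50 euros

The effective private return per unit is now 4.7 × 2.50 / 10 = 1.1750 > 1, so every player's dominant strategy flips to full contribution.
So the Nash equilibrium is full contribution by all 10; the group earns 4.7 × 2.50 × 330 = 3877.50.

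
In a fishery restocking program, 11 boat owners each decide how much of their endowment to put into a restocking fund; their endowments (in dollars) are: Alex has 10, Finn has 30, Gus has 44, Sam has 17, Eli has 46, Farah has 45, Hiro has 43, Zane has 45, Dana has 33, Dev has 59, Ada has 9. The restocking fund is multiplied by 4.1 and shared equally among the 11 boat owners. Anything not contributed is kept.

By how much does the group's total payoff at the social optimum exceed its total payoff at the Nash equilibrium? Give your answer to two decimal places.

The private return per contributed unit is 4.1/11 = 0.3727 < 1 for every player regardless of endowment, so the Nash equilibrium is zero contribution and the group total is Σ E_j = 10 + 30 + 44 + 17 + 46 + 45 + 43 + 45 + 33 + 59 + 9 = 381.
Each contributed unit returns 4.100 to the group, so the social optimum is full contribution by everyone: group total = 4.100 × 381 = 1562.10.
Efficiency loss = (4.100 − 1) × 381 = 1181.10.

1181.10 dollars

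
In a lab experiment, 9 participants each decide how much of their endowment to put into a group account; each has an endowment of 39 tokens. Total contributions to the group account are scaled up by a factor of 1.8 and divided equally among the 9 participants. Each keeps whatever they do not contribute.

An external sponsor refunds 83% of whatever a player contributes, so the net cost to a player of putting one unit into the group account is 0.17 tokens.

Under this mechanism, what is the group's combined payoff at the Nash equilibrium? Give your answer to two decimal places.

With the mechanism, a contributed unit returns (1.8/9) / 0.17 = 1.1765 per unit of net cost to the contributor — now above 1 — so contributing fully is weakly dominant for every player.
So the Nash equilibrium is full contribution by all 9; the group earns 9 × (39 × 0.83 + 1.8 × 39) = 923.13.

923.13 tokens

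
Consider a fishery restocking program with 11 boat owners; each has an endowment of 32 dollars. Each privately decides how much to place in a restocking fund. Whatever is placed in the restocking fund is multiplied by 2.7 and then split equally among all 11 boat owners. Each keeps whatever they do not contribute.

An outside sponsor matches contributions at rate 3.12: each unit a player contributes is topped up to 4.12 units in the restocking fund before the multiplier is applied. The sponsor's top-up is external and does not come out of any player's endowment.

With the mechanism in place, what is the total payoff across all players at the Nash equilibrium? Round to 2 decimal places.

With the mechanism, a contributed unit returns 2.7 × 4.12 / 11 = 1.0113 per unit of net cost to the contributor — now above 1 — so contributing fully is weakly dominant for every player.
So the Nash equilibrium is full contribution by all 11; the group earns 2.7 × 4.12 × 352 = 3915.65.

3915.65 dollars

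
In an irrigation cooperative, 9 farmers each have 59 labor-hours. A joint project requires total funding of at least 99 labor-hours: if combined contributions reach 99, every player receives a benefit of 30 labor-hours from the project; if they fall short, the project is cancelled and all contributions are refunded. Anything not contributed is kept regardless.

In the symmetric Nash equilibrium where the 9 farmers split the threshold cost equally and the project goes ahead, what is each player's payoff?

Equal share of the threshold: 99/9 = 11.
At this profile no one gains by cutting their contribution: any cut drops the total below 99, the project is cancelled, contributions are refunded, and the deviator ends with 59, which is less than 59 − 11 + 30 = 78. Contributing more than 11 just wastes the excess. So contributing exactly 11 is a best response.
Each player's payoff: 59 − 11 + 30 = 78.

78 labor-hours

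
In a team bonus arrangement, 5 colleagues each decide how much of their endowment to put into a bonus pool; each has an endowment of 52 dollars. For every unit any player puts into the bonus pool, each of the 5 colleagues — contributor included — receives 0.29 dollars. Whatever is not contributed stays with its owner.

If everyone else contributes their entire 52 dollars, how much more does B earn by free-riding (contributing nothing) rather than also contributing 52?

Switching from a contribution of 52 to 0 lets B keep an extra 52 dollars, but lowers the bonus pool by 52, which costs B their own share of that drop: 0.29 × 52 = 15.08.
Net gain = 52 − 15.08 = 36.92. The private return per contributed unit (0.29) is below 1, so free-riding is indeed the best response regardless of what the others do.

36.92 dollars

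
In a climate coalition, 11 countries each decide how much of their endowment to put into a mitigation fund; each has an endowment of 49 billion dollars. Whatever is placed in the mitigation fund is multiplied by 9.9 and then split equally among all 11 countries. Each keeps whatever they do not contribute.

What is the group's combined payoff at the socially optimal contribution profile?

5336.10 billion dollars

Each contributed unit returns 9.900 to the group as a whole (0.9000 to each of 11 players), which exceeds 1, so the social optimum is full contribution: group total = 9.900 × 539 = 5336.10.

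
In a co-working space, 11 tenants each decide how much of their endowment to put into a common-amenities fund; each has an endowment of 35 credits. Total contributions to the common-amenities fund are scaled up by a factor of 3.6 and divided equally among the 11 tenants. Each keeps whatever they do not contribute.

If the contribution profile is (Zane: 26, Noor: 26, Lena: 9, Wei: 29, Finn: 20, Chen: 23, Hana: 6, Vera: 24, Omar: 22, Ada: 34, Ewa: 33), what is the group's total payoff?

Total contributed: 26 + 26 + 9 + 29 + 20 + 23 + 6 + 24 + 22 + 34 + 33 = 252; total kept: 11 × 35 − 252 = 133.
The common-amenities fund pays out 3.6 × 252 = 907.20 in aggregate.
Group total = 133 + 907.20 = 1040.20.

1040.20 credits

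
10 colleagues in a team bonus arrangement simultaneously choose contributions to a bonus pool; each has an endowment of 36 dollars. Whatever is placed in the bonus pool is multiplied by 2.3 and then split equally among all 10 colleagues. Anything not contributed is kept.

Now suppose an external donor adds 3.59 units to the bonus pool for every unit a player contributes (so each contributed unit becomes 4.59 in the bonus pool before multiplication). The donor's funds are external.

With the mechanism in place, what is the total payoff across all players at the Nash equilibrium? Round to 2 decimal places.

3800.52 dollars

The effective private return per unit is now 2.3 × 4.59 / 10 = 1.0557 > 1, so every player's dominant strategy flips to full contribution.
So the Nash equilibrium is full contribution by all 10; the group earns 2.3 × 4.59 × 360 = 3800.52.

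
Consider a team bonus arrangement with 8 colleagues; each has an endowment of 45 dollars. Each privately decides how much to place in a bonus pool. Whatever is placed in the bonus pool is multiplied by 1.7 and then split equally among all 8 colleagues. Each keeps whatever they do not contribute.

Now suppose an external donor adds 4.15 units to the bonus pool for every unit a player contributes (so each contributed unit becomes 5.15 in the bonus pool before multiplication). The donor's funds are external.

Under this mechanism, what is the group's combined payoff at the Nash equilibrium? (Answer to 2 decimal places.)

3151.80 dollars

The effective private return per unit is now 1.7 × 5.15 / 8 = 1.0944 > 1, so every player's dominant strategy flips to full contribution.
At the Nash equilibrium everyone contributes 45. Group total payoff = 1.7 × 5.15 × 360 = 3151.80.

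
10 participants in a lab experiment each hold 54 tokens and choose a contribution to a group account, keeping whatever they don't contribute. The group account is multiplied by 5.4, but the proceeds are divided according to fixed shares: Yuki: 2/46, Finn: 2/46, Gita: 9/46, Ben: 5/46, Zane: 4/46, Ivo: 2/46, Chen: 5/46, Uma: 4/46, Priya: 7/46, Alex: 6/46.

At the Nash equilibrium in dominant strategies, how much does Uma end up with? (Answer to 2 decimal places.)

79.36 tokens

Player j's private return per contributed unit is 5.4 × (j's share). Contributing is weakly dominant for j when that share is at least 1/5.4 = 0.1852, and contributing 0 is dominant otherwise.
Only Gita (9/46) clears that bar, contributing 54; the remaining 9 contribute 0. Total contributed: 54.
Uma keeps 54 and receives 5.4 × 54 × 4/46 = 25.36 from the group account, for a payoff of 79.36.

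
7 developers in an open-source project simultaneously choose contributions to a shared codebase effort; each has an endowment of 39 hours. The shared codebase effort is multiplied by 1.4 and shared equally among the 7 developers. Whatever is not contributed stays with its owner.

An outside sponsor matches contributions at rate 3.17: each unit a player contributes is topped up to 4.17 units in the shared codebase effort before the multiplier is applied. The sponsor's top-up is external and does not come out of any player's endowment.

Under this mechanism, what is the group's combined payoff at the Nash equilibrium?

The effective private return is 1.4 × 4.17 / 7 = 0.8340, which is still under 1, so the mechanism doesn't change anyone's dominant strategy: zero contribution.
At the Nash equilibrium no one contributes; group total payoff = 7 × 39 = 273.

273.00 hours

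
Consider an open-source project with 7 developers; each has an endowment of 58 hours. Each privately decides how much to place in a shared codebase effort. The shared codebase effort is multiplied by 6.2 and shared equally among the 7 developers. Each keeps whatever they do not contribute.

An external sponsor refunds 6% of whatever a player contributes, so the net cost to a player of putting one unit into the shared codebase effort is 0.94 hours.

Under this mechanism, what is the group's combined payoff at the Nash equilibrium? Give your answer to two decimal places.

With the mechanism, a contributed unit returns (6.2/7) / 0.94 = 0.9422 per unit of net cost — still below 1 — so contributing 0 remains dominant for every player.
At the Nash equilibrium no one contributes; group total payoff = 7 × 58 = 406.

406.00 hours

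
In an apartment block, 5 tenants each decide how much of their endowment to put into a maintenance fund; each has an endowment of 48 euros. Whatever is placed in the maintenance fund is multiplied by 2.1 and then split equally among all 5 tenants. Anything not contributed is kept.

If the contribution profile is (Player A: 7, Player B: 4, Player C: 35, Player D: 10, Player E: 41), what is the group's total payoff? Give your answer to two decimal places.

Total contributed: 7 + 4 + 35 + 10 + 41 = 97; total kept: 5 × 48 − 97 = 143.
The maintenance fund pays out 2.1 × 97 = 203.70 in aggregate.
Group total = 143 + 203.70 = 346.70.

346.70 euros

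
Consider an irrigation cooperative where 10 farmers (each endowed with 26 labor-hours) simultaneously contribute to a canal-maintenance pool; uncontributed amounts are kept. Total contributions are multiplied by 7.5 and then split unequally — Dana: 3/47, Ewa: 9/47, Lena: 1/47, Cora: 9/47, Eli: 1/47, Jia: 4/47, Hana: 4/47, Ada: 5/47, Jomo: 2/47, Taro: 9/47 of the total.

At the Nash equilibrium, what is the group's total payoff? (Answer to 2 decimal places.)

767.00 labor-hours

Each unit j contributes comes back to j as 7.5 × (j's share), so j prefers to contribute only if that share exceeds 1/7.5 = 0.1333; otherwise keeping the unit dominates.
Ewa, Cora and Taro clear that bar, contributing 26 each; the remaining 7 contribute 0. Total contributed: 78.
The canal-maintenance pool pays out 7.5 × 78 = 585.00 in total (split across the unequal shares, but the aggregate is all that matters for the group sum).
The 7 free-riders keep 26 each, adding 182. Group total = 182 + 585.00 = 767.00.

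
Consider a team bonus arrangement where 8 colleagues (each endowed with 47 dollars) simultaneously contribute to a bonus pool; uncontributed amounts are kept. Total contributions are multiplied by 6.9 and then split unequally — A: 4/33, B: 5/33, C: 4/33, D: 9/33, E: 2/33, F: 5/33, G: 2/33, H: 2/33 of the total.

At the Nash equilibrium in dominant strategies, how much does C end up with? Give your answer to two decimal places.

164.93 dollars

For player j, contributing a unit is worthwhile iff 6.9 × (j's share) ≥ 1, i.e. iff j's share is at least 0.1449.
B, D and F clear that bar, contributing 47 each; the remaining 5 contribute 0. Total contributed: 141.
C keeps 47 and receives 6.9 × 141 × 4/33 = 117.93 from the bonus pool, for a payoff of 164.93.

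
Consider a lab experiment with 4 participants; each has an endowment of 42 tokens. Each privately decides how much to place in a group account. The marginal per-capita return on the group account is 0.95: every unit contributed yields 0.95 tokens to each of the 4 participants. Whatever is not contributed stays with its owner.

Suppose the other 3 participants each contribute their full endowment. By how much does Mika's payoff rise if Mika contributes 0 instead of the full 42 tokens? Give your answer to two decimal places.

Switching from a contribution of 42 to 0 lets Mika keep an extra 42 tokens, but lowers the group account by 42, which costs Mika their own share of that drop: 0.95 × 42 = 39.90.
Net gain = 42 − 39.90 = 2.10. The private return per contributed unit (0.95) is below 1, so free-riding is indeed the best response regardless of what the others do.

2.10 tokens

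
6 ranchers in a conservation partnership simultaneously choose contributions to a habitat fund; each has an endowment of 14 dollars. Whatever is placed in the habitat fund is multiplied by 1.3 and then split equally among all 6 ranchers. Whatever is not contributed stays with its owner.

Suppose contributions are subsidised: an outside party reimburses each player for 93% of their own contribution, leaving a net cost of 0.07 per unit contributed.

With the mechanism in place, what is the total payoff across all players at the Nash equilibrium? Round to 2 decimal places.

187.32 dollars

Under the mechanism each unit contributed yields (1.3/6) / 0.07 = 3.0952 back to its contributor per unit of net cost, which exceeds 1, making full contribution the dominant choice for everyone.
At the Nash equilibrium everyone contributes 14. Group total payoff = 6 × (14 × 0.93 + 1.3 × 14) = 187.32.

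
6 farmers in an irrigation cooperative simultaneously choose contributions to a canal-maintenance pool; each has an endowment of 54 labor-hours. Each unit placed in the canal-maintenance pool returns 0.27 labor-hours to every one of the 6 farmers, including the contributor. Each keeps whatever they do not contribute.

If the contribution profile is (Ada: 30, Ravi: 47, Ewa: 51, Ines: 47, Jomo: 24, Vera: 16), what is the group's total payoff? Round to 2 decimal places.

457.30 labor-hours

Total contributed: 30 + 47 + 51 + 47 + 24 + 16 = 215; total kept: 6 × 54 − 215 = 109.
The canal-maintenance pool pays out 0.27 × 6 × 215 = 348.30 in aggregate.
Group total = 109 + 348.30 = 457.30.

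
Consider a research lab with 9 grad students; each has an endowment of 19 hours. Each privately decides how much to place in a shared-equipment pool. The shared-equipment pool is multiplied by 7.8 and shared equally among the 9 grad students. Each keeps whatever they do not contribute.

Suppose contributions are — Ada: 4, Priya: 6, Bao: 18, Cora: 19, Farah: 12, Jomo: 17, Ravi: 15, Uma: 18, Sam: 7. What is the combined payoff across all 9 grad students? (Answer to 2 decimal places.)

Total contributed: 4 + 6 + 18 + 19 + 12 + 17 + 15 + 18 + 7 = 116; total kept: 9 × 19 − 116 = 55.
The shared-equipment pool pays out 7.8 × 116 = 904.80 in aggregate.
Group total = 55 + 904.80 = 959.80.

959.80 hours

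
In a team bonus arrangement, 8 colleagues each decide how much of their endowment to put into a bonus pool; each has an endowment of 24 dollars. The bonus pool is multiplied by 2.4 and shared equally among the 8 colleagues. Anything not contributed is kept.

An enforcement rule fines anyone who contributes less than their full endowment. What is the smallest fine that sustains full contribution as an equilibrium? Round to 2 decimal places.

Given the others contribute fully, the best deviation is to contribute 0 (any partial contribution still incurs the fine and gives up units whose private return 0.3000 is below 1).
Deviating from 24 to 0 saves 24 dollars but forfeits the deviator's share of the drop in the bonus pool: 2.4/8 × 24 = 7.20.
So the deviation gain is 24 − 7.20 = 16.80, and the fine must be at least 16.80 dollars to wipe it out.

16.80 dollars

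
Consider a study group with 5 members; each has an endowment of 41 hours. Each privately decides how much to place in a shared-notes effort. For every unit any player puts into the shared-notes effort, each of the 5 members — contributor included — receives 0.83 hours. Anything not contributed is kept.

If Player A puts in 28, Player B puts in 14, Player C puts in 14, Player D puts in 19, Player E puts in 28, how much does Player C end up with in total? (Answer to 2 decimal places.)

112.49 hours

Total contributed: 28 + 14 + 14 + 19 + 28 = 103.
Each receives 0.83 × 103 = 85.49 from the shared-notes effort.
Player C keeps 41 − 14 = 27, so Player C's payoff is 27 + 85.49 = 112.49.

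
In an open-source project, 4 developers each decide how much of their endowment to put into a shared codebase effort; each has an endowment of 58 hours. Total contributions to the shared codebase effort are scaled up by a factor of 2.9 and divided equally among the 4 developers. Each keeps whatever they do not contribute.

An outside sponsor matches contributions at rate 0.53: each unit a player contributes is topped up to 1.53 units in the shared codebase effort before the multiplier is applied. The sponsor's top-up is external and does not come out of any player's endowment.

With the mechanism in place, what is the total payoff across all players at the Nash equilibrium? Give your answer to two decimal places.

1029.38 hours

With the mechanism, a contributed unit returns 2.9 × 1.53 / 4 = 1.1093 per unit of net cost to the contributor — now above 1 — so contributing fully is weakly dominant for every player.
So the Nash equilibrium is full contribution by all 4; the group earns 2.9 × 1.53 × 232 = 1029.38.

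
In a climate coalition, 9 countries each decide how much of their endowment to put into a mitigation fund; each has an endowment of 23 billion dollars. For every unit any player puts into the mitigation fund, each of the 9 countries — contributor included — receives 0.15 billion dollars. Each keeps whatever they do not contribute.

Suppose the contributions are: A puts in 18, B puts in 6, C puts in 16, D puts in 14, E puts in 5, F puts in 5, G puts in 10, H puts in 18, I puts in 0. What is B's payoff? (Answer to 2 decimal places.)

Total contributed: 18 + 6 + 16 + 14 + 5 + 5 + 10 + 18 + 0 = 92.
Each receives 0.15 × 92 = 13.80 from the mitigation fund.
B keeps 23 − 6 = 17, so B's payoff is 17 + 13.80 = 30.80.

30.80 billion dollars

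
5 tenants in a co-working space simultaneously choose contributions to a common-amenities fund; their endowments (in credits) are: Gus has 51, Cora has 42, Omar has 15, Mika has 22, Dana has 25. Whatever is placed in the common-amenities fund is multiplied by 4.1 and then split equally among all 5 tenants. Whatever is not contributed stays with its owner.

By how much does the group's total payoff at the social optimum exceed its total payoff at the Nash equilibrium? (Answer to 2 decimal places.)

480.50 credits

The private return per contributed unit is 4.1/5 = 0.8200 < 1 for every player regardless of endowment, so the Nash equilibrium is zero contribution and the group total is Σ E_j = 51 + 42 + 15 + 22 + 25 = 155.
Each contributed unit returns 4.100 to the group, so the social optimum is full contribution by everyone: group total = 4.100 × 155 = 635.50.
Efficiency loss = (4.100 − 1) × 155 = 480.50.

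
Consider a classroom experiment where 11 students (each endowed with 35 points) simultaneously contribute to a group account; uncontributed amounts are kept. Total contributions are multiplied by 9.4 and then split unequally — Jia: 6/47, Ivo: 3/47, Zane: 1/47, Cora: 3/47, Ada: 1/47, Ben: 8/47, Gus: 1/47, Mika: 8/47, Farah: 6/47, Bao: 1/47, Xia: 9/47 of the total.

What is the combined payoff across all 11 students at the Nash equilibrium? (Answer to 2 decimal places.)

Each unit j contributes comes back to j as 9.4 × (j's share), so j prefers to contribute only if that share exceeds 1/9.4 = 0.1064; otherwise keeping the unit dominates.
Jia, Ben, Mika, Farah and Xia are above the threshold, contributing 35 each; the remaining 6 contribute 0. Total contributed: 175.
The group account pays out 9.4 × 175 = 1645.00 in total (split across the unequal shares, but the aggregate is all that matters for the group sum).
The 6 free-riders keep 35 each, adding 210. Group total = 210 + 1645.00 = 1855.00.

1855.00 points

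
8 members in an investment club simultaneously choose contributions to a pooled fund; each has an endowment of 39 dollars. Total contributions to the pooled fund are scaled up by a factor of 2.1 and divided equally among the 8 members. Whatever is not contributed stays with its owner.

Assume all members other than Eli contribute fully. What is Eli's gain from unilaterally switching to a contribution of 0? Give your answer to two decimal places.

Switching from a contribution of 39 to 0 lets Eli keep an extra 39 dollars, but lowers the pooled fund by 39, which costs Eli their own share of that drop: 2.1/8 × 39 = 10.24.
Net gain = 39 − 10.24 = 28.76. The private return per contributed unit (0.2625) is below 1, so free-riding is indeed the best response regardless of what the others do.

28.76 dollars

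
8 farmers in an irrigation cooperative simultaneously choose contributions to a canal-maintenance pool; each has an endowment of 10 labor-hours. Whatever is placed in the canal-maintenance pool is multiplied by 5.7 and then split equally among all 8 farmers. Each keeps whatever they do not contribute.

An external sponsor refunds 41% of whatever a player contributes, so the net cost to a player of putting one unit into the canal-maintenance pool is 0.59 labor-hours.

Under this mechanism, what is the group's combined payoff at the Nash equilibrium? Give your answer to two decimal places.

The effective private return per unit is now (5.7/8) / 0.59 = 1.2076 > 1, so every player's dominant strategy flips to full contribution.
At the Nash equilibrium everyone contributes 10. Group total payoff = 8 × (10 × 0.41 + 5.7 × 10) = 488.80.

488.80 labor-hours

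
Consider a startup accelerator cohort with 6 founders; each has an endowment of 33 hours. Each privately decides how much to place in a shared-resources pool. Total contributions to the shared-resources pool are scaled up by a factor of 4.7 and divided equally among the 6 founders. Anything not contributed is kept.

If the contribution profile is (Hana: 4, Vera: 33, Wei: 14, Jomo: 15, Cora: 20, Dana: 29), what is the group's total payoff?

Total contributed: 4 + 33 + 14 + 15 + 20 + 29 = 115; total kept: 6 × 33 − 115 = 83.
The shared-resources pool pays out 4.7 × 115 = 540.50 in aggregate.
Group total = 83 + 540.50 = 623.50.

623.50 hours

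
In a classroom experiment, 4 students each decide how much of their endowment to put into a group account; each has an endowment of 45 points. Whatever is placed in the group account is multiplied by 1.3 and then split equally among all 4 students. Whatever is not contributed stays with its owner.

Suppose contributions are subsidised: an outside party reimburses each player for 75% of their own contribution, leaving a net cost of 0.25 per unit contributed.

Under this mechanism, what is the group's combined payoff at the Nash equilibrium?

369.00 points

With the mechanism, a contributed unit returns (1.3/4) / 0.25 = 1.3000 per unit of net cost to the contributor — now above 1 — so contributing fully is weakly dominant for every player.
So the Nash equilibrium is full contribution by all 4; the group earns 4 × (45 × 0.75 + 1.3 × 45) = 369.00.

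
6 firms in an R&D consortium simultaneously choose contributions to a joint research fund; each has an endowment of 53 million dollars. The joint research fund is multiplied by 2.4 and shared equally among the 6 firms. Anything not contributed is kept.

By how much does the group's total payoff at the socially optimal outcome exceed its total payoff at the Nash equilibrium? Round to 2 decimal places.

445.20 million dollars

Each contributed unit returns 2.4/6 = 0.4000 to its contributor — below 1 — so contributing 0 is dominant for every player. At the Nash equilibrium everyone keeps their 53, and the group total is 6 × 53 = 318.
Each contributed unit returns 2.400 to the group as a whole (0.4000 to each of 6 players), which exceeds 1, so the social optimum is full contribution: group total = 2.400 × 318 = 763.20.
Efficiency loss = 763.20 − 318 = 445.20.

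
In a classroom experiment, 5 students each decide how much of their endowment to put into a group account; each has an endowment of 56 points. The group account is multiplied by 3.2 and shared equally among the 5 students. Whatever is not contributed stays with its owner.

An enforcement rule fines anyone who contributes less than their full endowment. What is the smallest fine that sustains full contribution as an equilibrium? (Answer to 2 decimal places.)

20.16 points

Given the others contribute fully, the best deviation is to contribute 0 (any partial contribution still incurs the fine and gives up units whose private return 0.6400 is below 1).
Deviating from 56 to 0 saves 56 points but forfeits the deviator's share of the drop in the group account: 3.2/5 × 56 = 35.84.
So the deviation gain is 56 − 35.84 = 20.16, and the fine must be at least 20.16 points to wipe it out.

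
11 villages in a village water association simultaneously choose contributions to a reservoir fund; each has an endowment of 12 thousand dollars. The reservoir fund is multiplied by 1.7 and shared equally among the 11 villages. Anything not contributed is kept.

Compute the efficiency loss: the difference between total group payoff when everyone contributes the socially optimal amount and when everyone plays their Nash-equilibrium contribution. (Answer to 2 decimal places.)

92.40 thousand dollars

Each contributed unit returns 1.7/11 = 0.1545 to its contributor — below 1 — so contributing 0 is dominant for every player. At the Nash equilibrium everyone keeps their 12, and the group total is 11 × 12 = 132.
Each contributed unit returns 1.700 to the group as a whole (0.1545 to each of 11 players), which exceeds 1, so the social optimum is full contribution: group total = 1.700 × 132 = 224.40.
Efficiency loss = 224.40 − 132 = 92.40.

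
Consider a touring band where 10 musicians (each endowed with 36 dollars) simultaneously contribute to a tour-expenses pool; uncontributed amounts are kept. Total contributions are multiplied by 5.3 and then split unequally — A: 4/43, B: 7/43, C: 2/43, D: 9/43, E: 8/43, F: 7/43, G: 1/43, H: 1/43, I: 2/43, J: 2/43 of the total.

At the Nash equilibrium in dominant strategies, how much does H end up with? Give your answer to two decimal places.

40.44 dollars

For player j, contributing a unit is worthwhile iff 5.3 × (j's share) ≥ 1, i.e. iff j's share is at least 0.1887.
D alone (share 9/43) is above the threshold, contributing 36; the remaining 9 contribute 0. Total contributed: 36.
H keeps 36 and receives 5.3 × 36 × 1/43 = 4.44 from the tour-expenses pool, for a payoff of 40.44.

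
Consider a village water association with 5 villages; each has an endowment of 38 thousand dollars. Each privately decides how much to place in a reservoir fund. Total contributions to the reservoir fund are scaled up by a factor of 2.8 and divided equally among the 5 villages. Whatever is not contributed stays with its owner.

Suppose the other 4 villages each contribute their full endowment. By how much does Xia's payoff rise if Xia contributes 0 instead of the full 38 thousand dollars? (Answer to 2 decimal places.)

Switching from a contribution of 38 to 0 lets Xia keep an extra 38 thousand dollars, but lowers the reservoir fund by 38, which costs Xia their own share of that drop: 2.8/5 × 38 = 21.28.
Net gain = 38 − 21.28 = 16.72. The private return per contributed unit (0.5600) is below 1, so free-riding is indeed the best response regardless of what the others do.

16.72 thousand dollars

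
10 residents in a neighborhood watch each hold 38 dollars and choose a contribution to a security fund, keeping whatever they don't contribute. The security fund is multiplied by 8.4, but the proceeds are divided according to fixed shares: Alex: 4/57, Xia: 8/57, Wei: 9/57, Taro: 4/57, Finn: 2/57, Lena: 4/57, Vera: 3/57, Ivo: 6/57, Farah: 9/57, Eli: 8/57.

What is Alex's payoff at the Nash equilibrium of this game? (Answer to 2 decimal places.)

127.60 dollars

Player j's private return per contributed unit is 8.4 × (j's share). Contributing is weakly dominant for j when that share is at least 1/8.4 = 0.1190, and contributing 0 is dominant otherwise.
Xia, Wei, Farah and Eli clear that bar, contributing 38 each; the remaining 6 contribute 0. Total contributed: 152.
Alex keeps 38 and receives 8.4 × 152 × 4/57 = 89.60 from the security fund, for a payoff of 127.60.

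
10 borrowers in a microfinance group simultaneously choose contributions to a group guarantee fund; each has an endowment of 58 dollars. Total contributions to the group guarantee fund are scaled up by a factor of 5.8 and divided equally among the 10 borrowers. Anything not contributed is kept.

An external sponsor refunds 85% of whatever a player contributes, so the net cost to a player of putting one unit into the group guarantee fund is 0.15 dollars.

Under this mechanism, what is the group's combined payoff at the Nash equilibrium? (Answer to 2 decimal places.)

3857.00 dollars

Under the mechanism each unit contributed yields (5.8/10) / 0.15 = 3.8667 back to its contributor per unit of net cost, which exceeds 1, making full contribution the dominant choice for everyone.
So the Nash equilibrium is full contribution by all 10; the group earns 10 × (58 × 0.85 + 5.8 × 58) = 3857.00.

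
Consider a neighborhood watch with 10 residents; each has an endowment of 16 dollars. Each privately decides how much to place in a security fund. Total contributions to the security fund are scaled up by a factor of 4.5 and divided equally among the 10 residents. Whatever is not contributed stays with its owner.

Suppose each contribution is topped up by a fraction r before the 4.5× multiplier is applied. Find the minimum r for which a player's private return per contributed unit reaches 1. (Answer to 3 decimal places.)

With matching at rate r, one contributed unit becomes (1 + r) in the security fund and returns 4.5 × (1 + r) / 10 to the contributor.
Setting this equal to 1: 1 + r = 10/4.5 = 2.2222.
So the minimum matching rate is r = 2.2222 − 1 = 1.222.

1.222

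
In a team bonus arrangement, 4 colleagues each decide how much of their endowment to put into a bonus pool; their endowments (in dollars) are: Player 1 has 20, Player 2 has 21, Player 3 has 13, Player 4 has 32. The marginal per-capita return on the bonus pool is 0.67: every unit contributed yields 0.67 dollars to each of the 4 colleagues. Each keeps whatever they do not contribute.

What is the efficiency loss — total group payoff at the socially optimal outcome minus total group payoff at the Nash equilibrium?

144.48 dollars

The private return per contributed unit is 0.67 < 1 for everyone, so the Nash equilibrium is zero contribution and the group total is Σ E_j = 20 + 21 + 13 + 32 = 86.
Each contributed unit returns 2.680 to the group, so the social optimum is full contribution by everyone: group total = 2.680 × 86 = 230.48.
Efficiency loss = (2.680 − 1) × 86 = 144.48.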